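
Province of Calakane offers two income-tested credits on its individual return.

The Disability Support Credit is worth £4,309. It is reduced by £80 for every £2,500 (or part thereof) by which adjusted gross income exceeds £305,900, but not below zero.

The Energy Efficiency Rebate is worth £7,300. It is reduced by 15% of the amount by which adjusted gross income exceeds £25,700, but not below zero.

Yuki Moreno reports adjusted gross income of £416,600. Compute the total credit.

Disability Support Credit: income exceeds £305,900 by £110,700, which is 45 full-or-partial £2,500 increments; reduction = 45 × £80 = £3,600, leaving £709.
Energy Efficiency Rebate: 15% of the £390,900 excess over £25,700 is £58,635 ≥ base, so the credit is £0.
Total: £709 + £0 = £709.

£709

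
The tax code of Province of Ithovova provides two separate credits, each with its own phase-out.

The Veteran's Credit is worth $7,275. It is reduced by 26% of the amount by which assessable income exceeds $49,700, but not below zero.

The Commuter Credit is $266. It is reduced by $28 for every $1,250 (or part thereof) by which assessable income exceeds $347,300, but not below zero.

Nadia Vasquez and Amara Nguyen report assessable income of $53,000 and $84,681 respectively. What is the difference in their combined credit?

Nadia ($53,000): Veteran's Credit: 26% of the $3,300 excess over $49,700 is $858; credit = $7,275 − $858 = $6,417. Commuter Credit: $53,000 is at or below the $347,300 threshold, so the full $266 applies. total $6,417 + $266 = $6,683
Amara ($84,681): Veteran's Credit: 26% of the $34,981 excess over $49,700 is $9,095.06 ≥ base, so the credit is $0. Commuter Credit: $84,681 is at or below the $347,300 threshold, so the full $266 applies. total $0 + $266 = $266
Difference: |$6,683 − $266| = $6,417.

$6,417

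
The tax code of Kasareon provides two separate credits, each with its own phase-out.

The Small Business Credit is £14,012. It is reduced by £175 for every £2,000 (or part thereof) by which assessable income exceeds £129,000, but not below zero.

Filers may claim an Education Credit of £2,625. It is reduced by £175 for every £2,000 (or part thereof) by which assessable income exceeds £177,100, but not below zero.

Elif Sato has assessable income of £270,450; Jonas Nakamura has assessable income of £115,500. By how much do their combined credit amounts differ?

£15,050

Elif (£270,450): Small Business Credit: income exceeds £129,000 by £141,450, which is 71 full-or-partial £2,000 increments; reduction = 71 × £175 = £12,425, leaving £1,587. Education Credit: income exceeds £177,100 by £93,350 → 47 increments × £175 = £8,225 ≥ base, so the credit is £0. total £1,587 + £0 = £1,587
Jonas (£115,500): Small Business Credit: £115,500 is at or below the £129,000 threshold, so the full £14,012 applies. Education Credit: £115,500 is at or below the £177,100 threshold, so the full £2,625 applies. total £14,012 + £2,625 = £16,637
Difference: |£1,587 − £16,637| = £15,050.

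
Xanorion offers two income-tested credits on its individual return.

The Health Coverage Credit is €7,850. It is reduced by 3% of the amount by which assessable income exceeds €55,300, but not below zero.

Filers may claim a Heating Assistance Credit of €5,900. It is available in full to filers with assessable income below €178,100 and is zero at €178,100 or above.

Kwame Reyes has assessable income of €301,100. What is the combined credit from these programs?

Health Coverage Credit: 3% of the €245,800 excess over €55,300 is €7,374; credit = €7,850 − €7,374 = €476.
Heating Assistance Credit: €301,100 meets or exceeds the €178,100 cutoff, so the credit is €0.
Total: €476 + €0 = €476.

€476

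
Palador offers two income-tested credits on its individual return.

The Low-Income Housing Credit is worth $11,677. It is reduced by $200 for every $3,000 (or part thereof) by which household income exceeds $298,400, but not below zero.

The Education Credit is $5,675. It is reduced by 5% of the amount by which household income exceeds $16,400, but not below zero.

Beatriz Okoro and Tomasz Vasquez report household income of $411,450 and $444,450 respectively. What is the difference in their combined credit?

Beatriz ($411,450): Low-Income Housing Credit: income exceeds $298,400 by $113,050, which is 38 full-or-partial $3,000 increments; reduction = 38 × $200 = $7,600, leaving $4,077. Education Credit: 5% of the $395,050 excess over $16,400 is $19,752.50 ≥ base, so the credit is $0. total $4,077 + $0 = $4,077
Tomasz ($444,450): Low-Income Housing Credit: income exceeds $298,400 by $146,050, which is 49 full-or-partial $3,000 increments; reduction = 49 × $200 = $9,800, leaving $1,877. Education Credit: 5% of the $428,050 excess over $16,400 is $21,402.50 ≥ base, so the credit is $0. total $1,877 + $0 = $1,877
Difference: |$4,077 − $1,877| = $2,200.

$2,200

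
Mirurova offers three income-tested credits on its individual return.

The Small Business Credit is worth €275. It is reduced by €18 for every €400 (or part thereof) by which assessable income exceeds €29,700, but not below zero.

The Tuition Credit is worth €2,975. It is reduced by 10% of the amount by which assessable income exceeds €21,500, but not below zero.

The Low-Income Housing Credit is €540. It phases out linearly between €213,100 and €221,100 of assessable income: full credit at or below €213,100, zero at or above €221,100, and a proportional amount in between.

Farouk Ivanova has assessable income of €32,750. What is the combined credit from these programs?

€2,521

Small Business Credit: income exceeds €29,700 by €3,050, which is 8 full-or-partial €400 increments; reduction = 8 × €18 = €144, leaving €131.
Tuition Credit: 10% of the €11,250 excess over €21,500 is €1,125; credit = €2,975 − €1,125 = €1,850.
Low-Income Housing Credit: €32,750 is at or below the €213,100 threshold, so the full €540 applies.
Total: €131 + €1,850 + €540 = €2,521.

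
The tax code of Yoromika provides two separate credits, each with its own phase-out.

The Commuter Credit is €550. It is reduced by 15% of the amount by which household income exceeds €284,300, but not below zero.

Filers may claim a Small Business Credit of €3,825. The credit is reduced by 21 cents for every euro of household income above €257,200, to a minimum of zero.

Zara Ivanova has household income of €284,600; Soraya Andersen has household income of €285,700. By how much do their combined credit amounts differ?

€165

Zara (€284,600): Commuter Credit: 15% of the €300 excess over €284,300 is €45; credit = €550 − €45 = €505. Small Business Credit: 21% of the €27,400 excess over €257,200 is €5,754 ≥ base, so the credit is €0. total €505 + €0 = €505
Soraya (€285,700): Commuter Credit: 15% of the €1,400 excess over €284,300 is €210; credit = €550 − €210 = €340. Small Business Credit: 21% of the €28,500 excess over €257,200 is €5,985 ≥ base, so the credit is €0. total €340 + €0 = €340
Difference: |€505 − €340| = €165.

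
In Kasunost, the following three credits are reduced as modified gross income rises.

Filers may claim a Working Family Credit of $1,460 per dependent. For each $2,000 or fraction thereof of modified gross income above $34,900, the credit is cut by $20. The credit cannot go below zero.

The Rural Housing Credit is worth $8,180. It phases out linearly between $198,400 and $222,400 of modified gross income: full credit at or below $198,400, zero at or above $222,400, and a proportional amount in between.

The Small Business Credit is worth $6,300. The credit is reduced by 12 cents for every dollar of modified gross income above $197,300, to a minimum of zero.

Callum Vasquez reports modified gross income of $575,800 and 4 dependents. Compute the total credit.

Working Family Credit: base = 4 × $1,460 = $5,840. income exceeds $34,900 by $540,900, which is 271 full-or-partial $2,000 increments; reduction = 271 × $20 = $5,420, leaving $420.
Rural Housing Credit: $575,800 is at or above $222,400, so the credit is $0.
Small Business Credit: 12% of the $378,500 excess over $197,300 is $45,420 ≥ base, so the credit is $0.
Total: $420 + $0 + $0 = $420.

$420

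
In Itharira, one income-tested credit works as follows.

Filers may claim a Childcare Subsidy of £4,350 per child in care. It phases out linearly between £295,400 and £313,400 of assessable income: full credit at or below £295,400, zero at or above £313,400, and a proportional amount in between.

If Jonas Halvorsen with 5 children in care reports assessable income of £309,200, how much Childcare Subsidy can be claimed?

£5,075

Childcare Subsidy: base = 5 × £4,350 = £21,750. £309,200 is £13,800 into a £18,000 phase-out range, leaving 4,200/18,000 of the credit: £21,750 × 4,200/18,000 = £5,075.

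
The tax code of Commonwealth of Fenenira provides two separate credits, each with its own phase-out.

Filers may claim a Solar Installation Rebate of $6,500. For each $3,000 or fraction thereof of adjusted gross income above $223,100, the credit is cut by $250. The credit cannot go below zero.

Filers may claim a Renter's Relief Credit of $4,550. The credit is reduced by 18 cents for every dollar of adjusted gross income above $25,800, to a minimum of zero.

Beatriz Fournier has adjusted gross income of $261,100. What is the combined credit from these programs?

$3,250

Solar Installation Rebate: income exceeds $223,100 by $38,000, which is 13 full-or-partial $3,000 increments; reduction = 13 × $250 = $3,250, leaving $3,250.
Renter's Relief Credit: 18% of the $235,300 excess over $25,800 is $42,354 ≥ base, so the credit is $0.
Total: $3,250 + $0 = $3,250.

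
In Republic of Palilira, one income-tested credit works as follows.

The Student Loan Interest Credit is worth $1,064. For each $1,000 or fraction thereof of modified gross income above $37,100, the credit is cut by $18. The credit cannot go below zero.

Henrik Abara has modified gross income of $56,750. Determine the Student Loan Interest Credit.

Student Loan Interest Credit: income exceeds $37,100 by $19,650, which is 20 full-or-partial $1,000 increments; reduction = 20 × $18 = $360, leaving $704.

$704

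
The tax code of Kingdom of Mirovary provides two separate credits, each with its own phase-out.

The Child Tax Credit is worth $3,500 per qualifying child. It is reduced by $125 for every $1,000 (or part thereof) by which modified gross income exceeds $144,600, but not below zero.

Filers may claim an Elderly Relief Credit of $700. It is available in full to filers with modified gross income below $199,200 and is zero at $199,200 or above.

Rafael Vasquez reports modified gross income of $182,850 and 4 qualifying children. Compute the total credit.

Child Tax Credit: base = 4 × $3,500 = $14,000. income exceeds $144,600 by $38,250, which is 39 full-or-partial $1,000 increments; reduction = 39 × $125 = $4,875, leaving $9,125.
Elderly Relief Credit: $182,850 is below the $199,200 cutoff, so the full $700 applies.
Total: $9,125 + $700 = $9,825.

$9,825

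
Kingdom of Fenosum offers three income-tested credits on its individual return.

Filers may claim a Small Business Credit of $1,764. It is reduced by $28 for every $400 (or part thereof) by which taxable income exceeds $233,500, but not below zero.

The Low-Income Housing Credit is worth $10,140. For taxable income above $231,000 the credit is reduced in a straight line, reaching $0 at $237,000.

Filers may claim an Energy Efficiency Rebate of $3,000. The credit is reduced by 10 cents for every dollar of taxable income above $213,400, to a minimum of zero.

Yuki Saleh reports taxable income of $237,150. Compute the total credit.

Small Business Credit: income exceeds $233,500 by $3,650, which is 10 full-or-partial $400 increments; reduction = 10 × $28 = $280, leaving $1,484.
Low-Income Housing Credit: $237,150 is at or above $237,000, so the credit is $0.
Energy Efficiency Rebate: 10% of the $23,750 excess over $213,400 is $2,375; credit = $3,000 − $2,375 = $625.
Total: $1,484 + $0 + $625 = $2,109.

$2,109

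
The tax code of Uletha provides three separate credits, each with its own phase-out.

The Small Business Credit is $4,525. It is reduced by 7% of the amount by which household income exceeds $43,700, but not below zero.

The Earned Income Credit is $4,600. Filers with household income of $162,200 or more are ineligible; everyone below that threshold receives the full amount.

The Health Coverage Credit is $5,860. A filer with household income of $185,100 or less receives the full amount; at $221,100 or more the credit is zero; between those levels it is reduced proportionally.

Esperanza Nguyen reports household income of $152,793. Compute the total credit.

$10,460

Small Business Credit: 7% of the $109,093 excess over $43,700 is $7,636.51 ≥ base, so the credit is $0.
Earned Income Credit: $152,793 is below the $162,200 cutoff, so the full $4,600 applies.
Health Coverage Credit: $152,793 is at or below the $185,100 threshold, so the full $5,860 applies.
Total: $0 + $4,600 + $5,860 = $10,460.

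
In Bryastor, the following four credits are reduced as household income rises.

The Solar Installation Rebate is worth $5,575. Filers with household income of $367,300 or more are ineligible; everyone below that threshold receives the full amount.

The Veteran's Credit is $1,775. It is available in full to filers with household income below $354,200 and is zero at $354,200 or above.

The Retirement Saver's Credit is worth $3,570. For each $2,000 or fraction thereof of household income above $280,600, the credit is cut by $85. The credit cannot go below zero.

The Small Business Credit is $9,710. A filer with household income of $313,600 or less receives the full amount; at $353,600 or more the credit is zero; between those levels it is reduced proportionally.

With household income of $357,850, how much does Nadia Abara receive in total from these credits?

Solar Installation Rebate: $357,850 is below the $367,300 cutoff, so the full $5,575 applies.
Veteran's Credit: $357,850 meets or exceeds the $354,200 cutoff, so the credit is $0.
Retirement Saver's Credit: income exceeds $280,600 by $77,250, which is 39 full-or-partial $2,000 increments; reduction = 39 × $85 = $3,315, leaving $255.
Small Business Credit: $357,850 is at or above $353,600, so the credit is $0.
Total: $5,575 + $0 + $255 + $0 = $5,830.

$5,830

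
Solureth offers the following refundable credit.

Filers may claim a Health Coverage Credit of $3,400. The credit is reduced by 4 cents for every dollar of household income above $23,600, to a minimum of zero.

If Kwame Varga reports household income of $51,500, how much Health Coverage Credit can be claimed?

Health Coverage Credit: 4% of the $27,900 excess over $23,600 is $1,116; credit = $3,400 − $1,116 = $2,284.

$2,284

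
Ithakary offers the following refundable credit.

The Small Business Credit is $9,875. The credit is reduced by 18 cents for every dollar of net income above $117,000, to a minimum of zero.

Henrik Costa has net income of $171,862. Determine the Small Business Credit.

Small Business Credit: 18% of the $54,862 excess over $117,000 is $9,875.16 ≥ base, so the credit is $0.

$0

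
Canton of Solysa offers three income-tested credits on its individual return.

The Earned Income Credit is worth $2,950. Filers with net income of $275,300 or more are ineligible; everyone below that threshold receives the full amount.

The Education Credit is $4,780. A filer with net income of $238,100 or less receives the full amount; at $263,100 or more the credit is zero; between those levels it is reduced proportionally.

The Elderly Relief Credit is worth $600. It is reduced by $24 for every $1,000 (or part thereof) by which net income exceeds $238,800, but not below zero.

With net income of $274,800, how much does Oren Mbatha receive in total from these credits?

$2,950

Earned Income Credit: $274,800 is below the $275,300 cutoff, so the full $2,950 applies.
Education Credit: $274,800 is at or above $263,100, so the credit is $0.
Elderly Relief Credit: income exceeds $238,800 by $36,000 → 36 increments × $24 = $864 ≥ base, so the credit is $0.
Total: $2,950 + $0 + $0 = $2,950.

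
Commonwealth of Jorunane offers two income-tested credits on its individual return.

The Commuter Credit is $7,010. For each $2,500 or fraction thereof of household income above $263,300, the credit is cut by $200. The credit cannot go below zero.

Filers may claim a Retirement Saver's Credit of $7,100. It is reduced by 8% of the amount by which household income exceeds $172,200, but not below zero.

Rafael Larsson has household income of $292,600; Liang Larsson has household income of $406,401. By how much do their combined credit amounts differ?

Rafael ($292,600): Commuter Credit: income exceeds $263,300 by $29,300, which is 12 full-or-partial $2,500 increments; reduction = 12 × $200 = $2,400, leaving $4,610. Retirement Saver's Credit: 8% of the $120,400 excess over $172,200 is $9,632 ≥ base, so the credit is $0. total $4,610 + $0 = $4,610
Liang ($406,401): Commuter Credit: income exceeds $263,300 by $143,101 → 58 increments × $200 = $11,600 ≥ base, so the credit is $0. Retirement Saver's Credit: 8% of the $234,201 excess over $172,200 is $18,736.08 ≥ base, so the credit is $0. total $0 + $0 = $0
Difference: |$4,610 − $0| = $4,610.

$4,610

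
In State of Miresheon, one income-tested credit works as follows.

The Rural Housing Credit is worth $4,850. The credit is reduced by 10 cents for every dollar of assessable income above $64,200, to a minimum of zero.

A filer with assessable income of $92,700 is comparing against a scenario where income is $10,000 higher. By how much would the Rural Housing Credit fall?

$1,000

At $92,700 — 10% of the $28,500 excess over $64,200 is $2,850; credit = $4,850 − $2,850 = $2,000.
At $102,700 — 10% of the $38,500 excess over $64,200 is $3,850; credit = $4,850 − $3,850 = $1,000.
Lost: $2,000 − $1,000 = $1,000.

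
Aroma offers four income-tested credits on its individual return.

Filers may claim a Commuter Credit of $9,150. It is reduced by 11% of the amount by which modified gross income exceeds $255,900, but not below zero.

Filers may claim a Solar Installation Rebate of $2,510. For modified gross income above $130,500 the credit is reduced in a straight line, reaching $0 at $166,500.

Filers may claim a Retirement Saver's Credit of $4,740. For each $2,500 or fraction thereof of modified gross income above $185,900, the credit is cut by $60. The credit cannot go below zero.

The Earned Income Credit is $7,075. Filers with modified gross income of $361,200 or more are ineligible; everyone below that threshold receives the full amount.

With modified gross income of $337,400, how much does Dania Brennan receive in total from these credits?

$8,340

Commuter Credit: 11% of the $81,500 excess over $255,900 is $8,965; credit = $9,150 − $8,965 = $185.
Solar Installation Rebate: $337,400 is at or above $166,500, so the credit is $0.
Retirement Saver's Credit: income exceeds $185,900 by $151,500, which is 61 full-or-partial $2,500 increments; reduction = 61 × $60 = $3,660, leaving $1,080.
Earned Income Credit: $337,400 is below the $361,200 cutoff, so the full $7,075 applies.
Total: $185 + $0 + $1,080 + $7,075 = $8,340.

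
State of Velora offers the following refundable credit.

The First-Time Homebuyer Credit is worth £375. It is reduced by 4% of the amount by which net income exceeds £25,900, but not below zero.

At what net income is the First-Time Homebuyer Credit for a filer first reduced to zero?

The credit falls by 4% of each pound above £25,900, so it reaches zero when the excess is £375 / 4% = £9,375: income = £25,900 + £9,375 = £35,275.

£35,275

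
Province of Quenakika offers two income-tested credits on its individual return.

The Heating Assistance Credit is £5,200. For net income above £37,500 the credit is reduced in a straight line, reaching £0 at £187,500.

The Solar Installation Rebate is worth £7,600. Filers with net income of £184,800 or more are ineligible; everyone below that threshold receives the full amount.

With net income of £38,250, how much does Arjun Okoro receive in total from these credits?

£12,774

Heating Assistance Credit: £38,250 is £750 into a £150,000 phase-out range, leaving 149,250/150,000 of the credit: £5,200 × 149,250/150,000 = £5,174.
Solar Installation Rebate: £38,250 is below the £184,800 cutoff, so the full £7,600 applies.
Total: £5,174 + £7,600 = £12,774.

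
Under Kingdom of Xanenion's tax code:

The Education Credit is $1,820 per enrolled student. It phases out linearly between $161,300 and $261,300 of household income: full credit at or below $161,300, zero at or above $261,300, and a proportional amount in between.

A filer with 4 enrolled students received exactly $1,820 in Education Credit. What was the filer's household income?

$236,300

Full credit = 4 × $1,820 = $7,280.
$1,820 is 1,820/7,280 of the full $7,280, so 5,460/7,280 of the $100,000 range has been used: income = $161,300 + $100,000 × 5,460/7,280 = $236,300.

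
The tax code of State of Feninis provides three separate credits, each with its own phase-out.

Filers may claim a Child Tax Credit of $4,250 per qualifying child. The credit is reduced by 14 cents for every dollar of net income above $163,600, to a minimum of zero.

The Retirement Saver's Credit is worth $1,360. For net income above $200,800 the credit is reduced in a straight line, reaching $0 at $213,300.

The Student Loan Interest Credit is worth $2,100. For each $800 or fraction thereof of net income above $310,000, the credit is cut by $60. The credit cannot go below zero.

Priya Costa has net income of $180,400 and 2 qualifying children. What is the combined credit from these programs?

$9,608

Child Tax Credit: base = 2 × $4,250 = $8,500. 14% of the $16,800 excess over $163,600 is $2,352; credit = $8,500 − $2,352 = $6,148.
Retirement Saver's Credit: $180,400 is at or below the $200,800 threshold, so the full $1,360 applies.
Student Loan Interest Credit: $180,400 is at or below the $310,000 threshold, so the full $2,100 applies.
Total: $6,148 + $1,360 + $2,100 = $9,608.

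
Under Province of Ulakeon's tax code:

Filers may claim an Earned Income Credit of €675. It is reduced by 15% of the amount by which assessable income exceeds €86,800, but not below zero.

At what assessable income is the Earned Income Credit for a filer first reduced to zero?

The credit falls by 15% of each euro above €86,800, so it reaches zero when the excess is €675 / 15% = €4,500: income = €86,800 + €4,500 = €91,300.

€91,300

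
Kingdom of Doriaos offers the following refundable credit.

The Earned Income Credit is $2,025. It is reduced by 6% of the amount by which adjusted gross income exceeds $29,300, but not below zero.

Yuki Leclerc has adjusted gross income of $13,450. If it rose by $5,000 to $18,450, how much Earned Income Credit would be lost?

$0

At $13,450 — $13,450 is at or below the $29,300 threshold, so the full $2,025 applies.
At $18,450 — $18,450 is at or below the $29,300 threshold, so the full $2,025 applies.
Lost: $2,025 − $2,025 = $0.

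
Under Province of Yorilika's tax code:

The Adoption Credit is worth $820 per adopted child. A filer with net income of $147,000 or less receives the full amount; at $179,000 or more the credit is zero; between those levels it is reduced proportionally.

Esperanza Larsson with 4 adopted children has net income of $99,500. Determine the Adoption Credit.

$3,280

Adoption Credit: base = 4 × $820 = $3,280. $99,500 is at or below the $147,000 threshold, so the full $3,280 applies.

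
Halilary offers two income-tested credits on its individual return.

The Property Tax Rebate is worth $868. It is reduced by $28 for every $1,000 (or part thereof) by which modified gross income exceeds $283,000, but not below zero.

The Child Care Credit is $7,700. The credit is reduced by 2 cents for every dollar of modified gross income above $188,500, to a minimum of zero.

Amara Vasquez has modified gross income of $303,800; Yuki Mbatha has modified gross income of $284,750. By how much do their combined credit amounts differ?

Amara ($303,800): Property Tax Rebate: income exceeds $283,000 by $20,800, which is 21 full-or-partial $1,000 increments; reduction = 21 × $28 = $588, leaving $280. Child Care Credit: 2% of the $115,300 excess over $188,500 is $2,306; credit = $7,700 − $2,306 = $5,394. total $280 + $5,394 = $5,674
Yuki ($284,750): Property Tax Rebate: income exceeds $283,000 by $1,750, which is 2 full-or-partial $1,000 increments; reduction = 2 × $28 = $56, leaving $812. Child Care Credit: 2% of the $96,250 excess over $188,500 is $1,925; credit = $7,700 − $1,925 = $5,775. total $812 + $5,775 = $6,587
Difference: |$5,674 − $6,587| = $913.

$913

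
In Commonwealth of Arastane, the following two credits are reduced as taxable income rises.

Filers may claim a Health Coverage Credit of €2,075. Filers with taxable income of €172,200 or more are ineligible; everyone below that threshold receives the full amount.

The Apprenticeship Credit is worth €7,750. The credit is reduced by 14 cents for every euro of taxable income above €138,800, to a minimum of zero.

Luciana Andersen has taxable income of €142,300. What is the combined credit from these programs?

Health Coverage Credit: €142,300 is below the €172,200 cutoff, so the full €2,075 applies.
Apprenticeship Credit: 14% of the €3,500 excess over €138,800 is €490; credit = €7,750 − €490 = €7,260.
Total: €2,075 + €7,260 = €9,335.

€9,335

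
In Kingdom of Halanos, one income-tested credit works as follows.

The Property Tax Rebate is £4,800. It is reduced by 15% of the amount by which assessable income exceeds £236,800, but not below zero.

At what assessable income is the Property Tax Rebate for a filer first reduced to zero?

The credit falls by 15% of each pound above £236,800, so it reaches zero when the excess is £4,800 / 15% = £32,000: income = £236,800 + £32,000 = £268,800.

£268,800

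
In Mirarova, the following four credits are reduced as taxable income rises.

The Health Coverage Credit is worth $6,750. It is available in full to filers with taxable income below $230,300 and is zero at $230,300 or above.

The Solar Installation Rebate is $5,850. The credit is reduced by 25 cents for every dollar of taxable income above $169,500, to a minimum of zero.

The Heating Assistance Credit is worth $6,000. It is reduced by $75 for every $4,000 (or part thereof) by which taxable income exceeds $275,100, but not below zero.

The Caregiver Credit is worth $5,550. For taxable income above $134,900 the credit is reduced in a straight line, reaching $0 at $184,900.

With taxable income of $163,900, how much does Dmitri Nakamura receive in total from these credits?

Health Coverage Credit: $163,900 is below the $230,300 cutoff, so the full $6,750 applies.
Solar Installation Rebate: $163,900 is at or below the $169,500 threshold, so the full $5,850 applies.
Heating Assistance Credit: $163,900 is at or below the $275,100 threshold, so the full $6,000 applies.
Caregiver Credit: $163,900 is $29,000 into a $50,000 phase-out range, leaving 21,000/50,000 of the credit: $5,550 × 21,000/50,000 = $2,331.
Total: $6,750 + $5,850 + $6,000 + $2,331 = $20,931.

$20,931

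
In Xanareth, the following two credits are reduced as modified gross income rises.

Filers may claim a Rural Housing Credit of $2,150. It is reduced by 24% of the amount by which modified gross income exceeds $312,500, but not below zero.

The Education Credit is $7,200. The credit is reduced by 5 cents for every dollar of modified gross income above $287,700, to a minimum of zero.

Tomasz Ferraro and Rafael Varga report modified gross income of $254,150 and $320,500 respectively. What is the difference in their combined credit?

$3,560

Tomasz ($254,150): Rural Housing Credit: $254,150 is at or below the $312,500 threshold, so the full $2,150 applies. Education Credit: $254,150 is at or below the $287,700 threshold, so the full $7,200 applies. total $2,150 + $7,200 = $9,350
Rafael ($320,500): Rural Housing Credit: 24% of the $8,000 excess over $312,500 is $1,920; credit = $2,150 − $1,920 = $230. Education Credit: 5% of the $32,800 excess over $287,700 is $1,640; credit = $7,200 − $1,640 = $5,560. total $230 + $5,560 = $5,790
Difference: |$9,350 − $5,790| = $3,560.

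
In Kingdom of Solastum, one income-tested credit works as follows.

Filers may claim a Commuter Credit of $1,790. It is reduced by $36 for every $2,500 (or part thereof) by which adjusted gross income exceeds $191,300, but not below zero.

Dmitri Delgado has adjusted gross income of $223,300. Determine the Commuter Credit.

Commuter Credit: income exceeds $191,300 by $32,000, which is 13 full-or-partial $2,500 increments; reduction = 13 × $36 = $468, leaving $1,322.

$1,322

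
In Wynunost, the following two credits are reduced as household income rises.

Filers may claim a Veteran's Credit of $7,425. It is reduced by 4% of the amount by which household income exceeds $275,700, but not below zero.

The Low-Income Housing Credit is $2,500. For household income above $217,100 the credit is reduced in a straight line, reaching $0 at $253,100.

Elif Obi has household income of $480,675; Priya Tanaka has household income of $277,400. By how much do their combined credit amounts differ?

$7,357

Elif ($480,675): Veteran's Credit: 4% of the $204,975 excess over $275,700 is $8,199 ≥ base, so the credit is $0. Low-Income Housing Credit: $480,675 is at or above $253,100, so the credit is $0. total $0 + $0 = $0
Priya ($277,400): Veteran's Credit: 4% of the $1,700 excess over $275,700 is $68; credit = $7,425 − $68 = $7,357. Low-Income Housing Credit: $277,400 is at or above $253,100, so the credit is $0. total $7,357 + $0 = $7,357
Difference: |$0 − $7,357| = $7,357.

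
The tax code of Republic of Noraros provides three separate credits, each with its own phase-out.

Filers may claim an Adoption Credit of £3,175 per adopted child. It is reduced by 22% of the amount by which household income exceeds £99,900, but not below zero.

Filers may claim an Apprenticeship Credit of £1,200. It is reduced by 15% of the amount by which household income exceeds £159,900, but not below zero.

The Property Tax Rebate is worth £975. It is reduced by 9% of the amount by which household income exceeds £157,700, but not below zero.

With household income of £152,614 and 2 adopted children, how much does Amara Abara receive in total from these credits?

£2,175

Adoption Credit: base = 2 × £3,175 = £6,350. 22% of the £52,714 excess over £99,900 is £11,597.08 ≥ base, so the credit is £0.
Apprenticeship Credit: £152,614 is at or below the £159,900 threshold, so the full £1,200 applies.
Property Tax Rebate: £152,614 is at or below the £157,700 threshold, so the full £975 applies.
Total: £0 + £1,200 + £975 = £2,175.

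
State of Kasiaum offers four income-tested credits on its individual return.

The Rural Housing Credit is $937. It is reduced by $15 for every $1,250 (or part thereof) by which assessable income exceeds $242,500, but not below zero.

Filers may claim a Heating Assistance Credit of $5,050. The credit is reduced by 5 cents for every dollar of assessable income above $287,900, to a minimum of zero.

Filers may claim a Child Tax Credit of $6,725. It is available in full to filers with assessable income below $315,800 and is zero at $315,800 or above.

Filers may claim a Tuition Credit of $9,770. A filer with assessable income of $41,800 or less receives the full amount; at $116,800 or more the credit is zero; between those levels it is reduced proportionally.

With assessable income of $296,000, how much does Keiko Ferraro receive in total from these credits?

$11,662

Rural Housing Credit: income exceeds $242,500 by $53,500, which is 43 full-or-partial $1,250 increments; reduction = 43 × $15 = $645, leaving $292.
Heating Assistance Credit: 5% of the $8,100 excess over $287,900 is $405; credit = $5,050 − $405 = $4,645.
Child Tax Credit: $296,000 is below the $315,800 cutoff, so the full $6,725 applies.
Tuition Credit: $296,000 is at or above $116,800, so the credit is $0.
Total: $292 + $4,645 + $6,725 + $0 = $11,662.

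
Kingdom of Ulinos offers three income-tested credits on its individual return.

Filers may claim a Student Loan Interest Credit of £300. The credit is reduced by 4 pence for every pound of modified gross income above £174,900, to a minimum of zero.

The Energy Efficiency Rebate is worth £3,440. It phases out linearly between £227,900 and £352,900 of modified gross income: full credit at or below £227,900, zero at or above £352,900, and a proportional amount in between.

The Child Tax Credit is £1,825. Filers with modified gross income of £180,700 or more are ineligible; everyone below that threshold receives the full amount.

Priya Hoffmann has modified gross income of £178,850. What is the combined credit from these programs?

£5,407

Student Loan Interest Credit: 4% of the £3,950 excess over £174,900 is £158; credit = £300 − £158 = £142.
Energy Efficiency Rebate: £178,850 is at or below the £227,900 threshold, so the full £3,440 applies.
Child Tax Credit: £178,850 is below the £180,700 cutoff, so the full £1,825 applies.
Total: £142 + £3,440 + £1,825 = £5,407.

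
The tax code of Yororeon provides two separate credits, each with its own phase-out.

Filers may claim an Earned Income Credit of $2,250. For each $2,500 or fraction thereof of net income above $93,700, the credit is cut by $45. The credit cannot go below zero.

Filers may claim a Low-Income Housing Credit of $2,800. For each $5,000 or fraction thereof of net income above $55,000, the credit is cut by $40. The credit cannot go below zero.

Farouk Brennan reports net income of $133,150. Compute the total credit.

$3,690

Earned Income Credit: income exceeds $93,700 by $39,450, which is 16 full-or-partial $2,500 increments; reduction = 16 × $45 = $720, leaving $1,530.
Low-Income Housing Credit: income exceeds $55,000 by $78,150, which is 16 full-or-partial $5,000 increments; reduction = 16 × $40 = $640, leaving $2,160.
Total: $1,530 + $2,160 = $3,690.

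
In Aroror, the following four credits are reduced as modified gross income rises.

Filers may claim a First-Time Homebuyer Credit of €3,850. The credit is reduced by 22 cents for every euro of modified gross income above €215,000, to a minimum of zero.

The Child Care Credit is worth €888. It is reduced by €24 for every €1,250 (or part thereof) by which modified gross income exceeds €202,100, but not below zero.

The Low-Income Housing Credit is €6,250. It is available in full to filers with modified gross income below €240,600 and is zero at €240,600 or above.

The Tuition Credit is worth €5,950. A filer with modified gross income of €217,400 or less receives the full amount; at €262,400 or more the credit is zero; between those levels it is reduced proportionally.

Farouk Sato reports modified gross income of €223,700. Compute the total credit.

First-Time Homebuyer Credit: 22% of the €8,700 excess over €215,000 is €1,914; credit = €3,850 − €1,914 = €1,936.
Child Care Credit: income exceeds €202,100 by €21,600, which is 18 full-or-partial €1,250 increments; reduction = 18 × €24 = €432, leaving €456.
Low-Income Housing Credit: €223,700 is below the €240,600 cutoff, so the full €6,250 applies.
Tuition Credit: €223,700 is €6,300 into a €45,000 phase-out range, leaving 38,700/45,000 of the credit: €5,950 × 38,700/45,000 = €5,117.
Total: €1,936 + €456 + €6,250 + €5,117 = €13,759.

€13,759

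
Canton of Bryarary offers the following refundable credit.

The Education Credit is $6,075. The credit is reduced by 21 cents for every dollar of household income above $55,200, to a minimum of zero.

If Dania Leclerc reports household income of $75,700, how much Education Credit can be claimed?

$1,770

Education Credit: 21% of the $20,500 excess over $55,200 is $4,305; credit = $6,075 − $4,305 = $1,770.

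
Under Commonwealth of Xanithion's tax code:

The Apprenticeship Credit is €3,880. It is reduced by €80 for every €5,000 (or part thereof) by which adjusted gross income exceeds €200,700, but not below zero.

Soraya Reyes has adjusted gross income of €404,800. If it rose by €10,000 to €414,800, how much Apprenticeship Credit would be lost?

At €404,800 — income exceeds €200,700 by €204,100, which is 41 full-or-partial €5,000 increments; reduction = 41 × €80 = €3,280, leaving €600.
At €414,800 — income exceeds €200,700 by €214,100, which is 43 full-or-partial €5,000 increments; reduction = 43 × €80 = €3,440, leaving €440.
Lost: €600 − €440 = €160.

€160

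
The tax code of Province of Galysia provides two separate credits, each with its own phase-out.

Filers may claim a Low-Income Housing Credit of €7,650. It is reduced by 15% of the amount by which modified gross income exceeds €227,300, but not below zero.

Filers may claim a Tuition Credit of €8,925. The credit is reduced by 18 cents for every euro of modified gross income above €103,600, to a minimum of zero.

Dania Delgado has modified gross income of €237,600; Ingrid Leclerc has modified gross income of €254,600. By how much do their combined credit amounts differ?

€2,550

Dania (€237,600): Low-Income Housing Credit: 15% of the €10,300 excess over €227,300 is €1,545; credit = €7,650 − €1,545 = €6,105. Tuition Credit: 18% of the €134,000 excess over €103,600 is €24,120 ≥ base, so the credit is €0. total €6,105 + €0 = €6,105
Ingrid (€254,600): Low-Income Housing Credit: 15% of the €27,300 excess over €227,300 is €4,095; credit = €7,650 − €4,095 = €3,555. Tuition Credit: 18% of the €151,000 excess over €103,600 is €27,180 ≥ base, so the credit is €0. total €3,555 + €0 = €3,555
Difference: |€6,105 − €3,555| = €2,550.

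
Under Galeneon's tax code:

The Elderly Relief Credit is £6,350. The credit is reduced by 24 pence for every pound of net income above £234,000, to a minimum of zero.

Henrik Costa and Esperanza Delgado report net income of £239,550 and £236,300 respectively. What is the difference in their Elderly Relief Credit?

£780

Henrik (£239,550): Elderly Relief Credit: 24% of the £5,550 excess over £234,000 is £1,332; credit = £6,350 − £1,332 = £5,018.
Esperanza (£236,300): Elderly Relief Credit: 24% of the £2,300 excess over £234,000 is £552; credit = £6,350 − £552 = £5,798.
Difference: |£5,018 − £5,798| = £780.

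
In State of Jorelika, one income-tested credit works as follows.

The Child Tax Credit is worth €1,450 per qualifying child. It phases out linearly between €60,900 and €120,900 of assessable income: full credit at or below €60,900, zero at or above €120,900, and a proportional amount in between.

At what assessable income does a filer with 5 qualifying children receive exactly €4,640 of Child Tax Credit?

€82,500

Full credit = 5 × €1,450 = €7,250.
€4,640 is 4,640/7,250 of the full €7,250, so 2,610/7,250 of the €60,000 range has been used: income = €60,900 + €60,000 × 2,610/7,250 = €82,500.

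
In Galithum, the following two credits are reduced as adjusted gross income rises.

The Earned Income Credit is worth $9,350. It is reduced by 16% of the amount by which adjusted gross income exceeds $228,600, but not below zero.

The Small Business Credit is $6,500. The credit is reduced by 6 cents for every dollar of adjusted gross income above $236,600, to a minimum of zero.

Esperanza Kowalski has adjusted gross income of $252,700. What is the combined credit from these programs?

$11,028

Earned Income Credit: 16% of the $24,100 excess over $228,600 is $3,856; credit = $9,350 − $3,856 = $5,494.
Small Business Credit: 6% of the $16,100 excess over $236,600 is $966; credit = $6,500 − $966 = $5,534.
Total: $5,494 + $5,534 = $11,028.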